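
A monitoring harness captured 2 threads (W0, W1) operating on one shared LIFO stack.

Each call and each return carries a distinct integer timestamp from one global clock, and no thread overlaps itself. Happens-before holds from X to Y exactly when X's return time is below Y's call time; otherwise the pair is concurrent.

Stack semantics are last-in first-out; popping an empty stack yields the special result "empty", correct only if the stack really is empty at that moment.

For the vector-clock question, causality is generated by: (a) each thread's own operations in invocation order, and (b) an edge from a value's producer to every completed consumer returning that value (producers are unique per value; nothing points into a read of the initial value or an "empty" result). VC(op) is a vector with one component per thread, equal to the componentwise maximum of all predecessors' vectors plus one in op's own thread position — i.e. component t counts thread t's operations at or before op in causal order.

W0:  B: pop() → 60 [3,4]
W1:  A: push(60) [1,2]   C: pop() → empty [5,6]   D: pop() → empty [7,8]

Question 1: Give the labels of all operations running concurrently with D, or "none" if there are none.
Answer: none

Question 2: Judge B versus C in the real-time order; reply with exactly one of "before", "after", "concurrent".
Answer: before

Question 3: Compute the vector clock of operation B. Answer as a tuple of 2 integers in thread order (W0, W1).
Answer: (1, 1)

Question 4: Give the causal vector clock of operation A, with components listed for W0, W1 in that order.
Answer: (0, 1)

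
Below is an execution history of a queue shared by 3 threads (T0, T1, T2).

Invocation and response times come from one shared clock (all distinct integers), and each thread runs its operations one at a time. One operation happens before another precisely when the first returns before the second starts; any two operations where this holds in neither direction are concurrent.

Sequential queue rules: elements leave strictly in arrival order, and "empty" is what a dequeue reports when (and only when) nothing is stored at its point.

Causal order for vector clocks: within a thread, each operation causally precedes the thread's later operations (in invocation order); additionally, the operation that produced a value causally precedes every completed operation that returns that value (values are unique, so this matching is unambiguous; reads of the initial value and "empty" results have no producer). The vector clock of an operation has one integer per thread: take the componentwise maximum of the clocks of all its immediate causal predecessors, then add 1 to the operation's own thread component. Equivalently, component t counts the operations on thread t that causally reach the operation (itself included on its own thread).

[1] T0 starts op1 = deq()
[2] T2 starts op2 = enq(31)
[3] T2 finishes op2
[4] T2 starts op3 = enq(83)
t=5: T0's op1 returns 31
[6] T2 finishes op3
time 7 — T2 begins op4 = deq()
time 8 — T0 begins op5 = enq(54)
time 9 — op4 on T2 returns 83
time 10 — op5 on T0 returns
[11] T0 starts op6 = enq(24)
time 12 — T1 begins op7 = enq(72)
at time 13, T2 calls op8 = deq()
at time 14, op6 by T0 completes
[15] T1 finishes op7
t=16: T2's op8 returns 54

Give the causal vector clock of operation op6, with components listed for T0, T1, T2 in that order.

root op op2, invoked 2: fresh clock plus T2's own tick → (0, 0, 1)
root op op7, invoked 12: fresh clock plus T1's own tick → (0, 1, 0)
VC(op3, invoked at 4): max of VC(op2)=(0, 0, 1), then +1 on thread T2 → (0, 0, 2)
VC(op1, invoked at 1): max of VC(op2)=(0, 0, 1), then +1 on thread T0 → (1, 0, 1)
VC(op4, invoked at 7): max of VC(op3)=(0, 0, 2), then +1 on thread T2 → (0, 0, 3)
VC(op5, invoked at 8): max of VC(op1)=(1, 0, 1), then +1 on thread T0 → (2, 0, 1)
VC(op6, invoked at 11): max of VC(op5)=(2, 0, 1), then +1 on thread T0 → (3, 0, 1)
VC(op8, invoked at 13): max of VC(op4)=(0, 0, 3), VC(op5)=(2, 0, 1), then +1 on thread T2 → (2, 0, 4)
target: VC(op6) = (3, 0, 1)

(3, 0, 1)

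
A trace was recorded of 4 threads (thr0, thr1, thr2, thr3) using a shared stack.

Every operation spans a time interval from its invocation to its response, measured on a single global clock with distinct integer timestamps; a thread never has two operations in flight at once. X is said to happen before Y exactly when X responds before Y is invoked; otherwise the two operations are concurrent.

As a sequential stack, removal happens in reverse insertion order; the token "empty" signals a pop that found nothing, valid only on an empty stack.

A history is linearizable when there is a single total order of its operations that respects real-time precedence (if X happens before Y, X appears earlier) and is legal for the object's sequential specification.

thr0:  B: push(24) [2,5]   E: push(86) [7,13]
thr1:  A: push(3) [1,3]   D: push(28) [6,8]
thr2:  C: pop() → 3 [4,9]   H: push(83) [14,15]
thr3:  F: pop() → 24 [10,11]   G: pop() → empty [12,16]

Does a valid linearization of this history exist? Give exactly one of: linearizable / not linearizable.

not linearizable

cut after 10 events: linearizable; cut after 11 events (F responds, time 11): not linearizable
checked exhaustively: 5 real-time-consistent orders of 5 completed operations, zero legal stack replays
every completion of the 1 pending operation (E) was checked; none linearizes
sample order A, B, C, D, F (pending dropped) stalls at step 3 — C pop() → 3 has no legal effect
sample order A, B, D, C, F (pending dropped) stalls at step 4 — C pop() → 3 has no legal effect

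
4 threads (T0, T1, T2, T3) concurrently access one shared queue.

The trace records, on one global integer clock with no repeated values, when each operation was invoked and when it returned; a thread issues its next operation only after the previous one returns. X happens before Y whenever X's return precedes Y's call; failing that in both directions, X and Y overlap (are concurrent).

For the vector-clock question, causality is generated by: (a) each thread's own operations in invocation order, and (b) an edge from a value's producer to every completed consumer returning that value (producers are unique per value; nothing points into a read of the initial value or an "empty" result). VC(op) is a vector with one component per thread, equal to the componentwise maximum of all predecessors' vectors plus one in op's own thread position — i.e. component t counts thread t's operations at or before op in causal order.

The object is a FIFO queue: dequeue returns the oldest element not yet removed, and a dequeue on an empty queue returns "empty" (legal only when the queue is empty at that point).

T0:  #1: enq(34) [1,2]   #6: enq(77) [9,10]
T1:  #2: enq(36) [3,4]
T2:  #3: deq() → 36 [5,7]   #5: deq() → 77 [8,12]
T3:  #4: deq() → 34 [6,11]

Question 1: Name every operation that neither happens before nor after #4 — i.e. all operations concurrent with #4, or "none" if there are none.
#3, #5, #6

#4 spans [6,11]; an op avoiding the whole window 6..11 is ordered, any other is concurrent
#1 [1,2]: before
#2 [3,4]: before
#3 [5,7]: concurrent
#5 [8,12]: concurrent
#6 [9,10]: concurrent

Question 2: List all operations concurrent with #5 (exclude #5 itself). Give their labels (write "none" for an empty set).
#4, #6

#5 spans [8,12]: anything still running between times 8 and 12 counts as concurrent
#1 [1,2]: before
#2 [3,4]: before
#3 [5,7]: before
#4 [6,11]: concurrent
#6 [9,10]: concurrent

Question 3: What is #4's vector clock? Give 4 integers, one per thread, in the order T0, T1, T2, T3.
(1, 0, 0, 1)

root op #2, invoked 3: fresh clock plus T1's own tick → (0, 1, 0, 0)
root op #1, invoked 1: fresh clock plus T0's own tick → (1, 0, 0, 0)
invoked at 5, #3 merges VC(#2)=(0, 1, 0, 0) and bumps T2's slot → (0, 1, 1, 0)
invoked at 6, #4 merges VC(#1)=(1, 0, 0, 0) and bumps T3's slot → (1, 0, 0, 1)
invoked at 9, #6 merges VC(#1)=(1, 0, 0, 0) and bumps T0's slot → (2, 0, 0, 0)
invoked at 8, #5 merges VC(#3)=(0, 1, 1, 0), VC(#6)=(2, 0, 0, 0) and bumps T2's slot → (2, 1, 2, 0)
target: VC(#4) = (1, 0, 0, 1)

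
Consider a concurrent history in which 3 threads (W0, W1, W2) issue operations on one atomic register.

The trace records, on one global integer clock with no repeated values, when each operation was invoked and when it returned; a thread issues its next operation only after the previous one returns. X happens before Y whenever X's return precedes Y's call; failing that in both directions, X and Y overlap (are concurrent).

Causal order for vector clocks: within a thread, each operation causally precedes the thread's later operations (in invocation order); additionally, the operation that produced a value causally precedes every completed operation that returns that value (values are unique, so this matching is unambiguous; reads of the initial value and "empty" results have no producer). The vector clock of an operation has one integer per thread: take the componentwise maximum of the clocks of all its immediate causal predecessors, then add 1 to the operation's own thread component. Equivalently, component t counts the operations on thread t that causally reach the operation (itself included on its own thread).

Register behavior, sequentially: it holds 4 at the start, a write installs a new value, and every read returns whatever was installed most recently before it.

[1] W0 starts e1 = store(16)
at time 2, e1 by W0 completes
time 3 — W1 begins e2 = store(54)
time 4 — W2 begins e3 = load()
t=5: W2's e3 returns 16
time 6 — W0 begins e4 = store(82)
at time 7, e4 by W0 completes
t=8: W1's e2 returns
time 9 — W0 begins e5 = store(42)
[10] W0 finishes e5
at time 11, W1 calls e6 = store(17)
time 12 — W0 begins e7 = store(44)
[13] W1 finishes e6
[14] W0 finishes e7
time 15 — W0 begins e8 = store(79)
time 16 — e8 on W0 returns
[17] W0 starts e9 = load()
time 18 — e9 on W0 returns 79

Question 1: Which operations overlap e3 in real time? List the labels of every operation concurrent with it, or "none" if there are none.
e2

e3 spans [4,5]: anything still running between times 4 and 5 counts as concurrent
e1 [1,2]: before
e2 [3,8]: concurrent
e4 [6,7]: after
e5 [9,10]: after
e6 [11,13]: after
e7 [12,14]: after
e8 [15,16]: after
e9 [17,18]: after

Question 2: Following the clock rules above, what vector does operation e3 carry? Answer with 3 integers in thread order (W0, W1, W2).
(1, 0, 1)

VC(e2, invoked at 3): no causal predecessors; +1 on W1 → (0, 1, 0)
VC(e1, invoked at 1): no causal predecessors; +1 on W0 → (1, 0, 0)
from VC(e2)=(0, 1, 0), e6 (invoked 11) maxes components and bumps W1 → (0, 2, 0)
from VC(e1)=(1, 0, 0), e3 (invoked 4) maxes components and bumps W2 → (1, 0, 1)
from VC(e1)=(1, 0, 0), e4 (invoked 6) maxes components and bumps W0 → (2, 0, 0)
from VC(e4)=(2, 0, 0), e5 (invoked 9) maxes components and bumps W0 → (3, 0, 0)
from VC(e5)=(3, 0, 0), e7 (invoked 12) maxes components and bumps W0 → (4, 0, 0)
from VC(e7)=(4, 0, 0), e8 (invoked 15) maxes components and bumps W0 → (5, 0, 0)
from VC(e8)=(5, 0, 0), e9 (invoked 17) maxes components and bumps W0 → (6, 0, 0)
target: VC(e3) = (1, 0, 1)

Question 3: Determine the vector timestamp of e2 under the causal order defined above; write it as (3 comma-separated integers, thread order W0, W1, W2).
(0, 1, 0)

e2, invoked 3, has no incoming edges; only W1's bump applies → (0, 1, 0)
e1, invoked 1, has no incoming edges; only W0's bump applies → (1, 0, 0)
VC(e6, invoked at 11): max of VC(e2)=(0, 1, 0), then +1 on thread W1 → (0, 2, 0)
VC(e3, invoked at 4): max of VC(e1)=(1, 0, 0), then +1 on thread W2 → (1, 0, 1)
VC(e4, invoked at 6): max of VC(e1)=(1, 0, 0), then +1 on thread W0 → (2, 0, 0)
VC(e5, invoked at 9): max of VC(e4)=(2, 0, 0), then +1 on thread W0 → (3, 0, 0)
VC(e7, invoked at 12): max of VC(e5)=(3, 0, 0), then +1 on thread W0 → (4, 0, 0)
VC(e8, invoked at 15): max of VC(e7)=(4, 0, 0), then +1 on thread W0 → (5, 0, 0)
VC(e9, invoked at 17): max of VC(e8)=(5, 0, 0), then +1 on thread W0 → (6, 0, 0)
target: VC(e2) = (0, 1, 0)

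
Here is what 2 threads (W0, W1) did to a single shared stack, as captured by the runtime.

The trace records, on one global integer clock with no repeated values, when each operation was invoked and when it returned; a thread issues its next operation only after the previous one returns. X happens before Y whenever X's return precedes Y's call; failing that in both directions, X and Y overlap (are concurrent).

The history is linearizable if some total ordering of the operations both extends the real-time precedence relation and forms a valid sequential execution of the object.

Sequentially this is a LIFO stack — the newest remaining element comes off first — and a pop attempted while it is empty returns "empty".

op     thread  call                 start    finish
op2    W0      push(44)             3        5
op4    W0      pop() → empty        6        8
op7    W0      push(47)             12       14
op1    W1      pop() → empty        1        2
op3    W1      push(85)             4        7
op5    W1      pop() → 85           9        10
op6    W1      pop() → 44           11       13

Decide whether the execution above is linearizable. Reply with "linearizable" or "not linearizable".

not linearizable

prefix check: 1..7 passes, 1..8 fails once op4's time-8 response joins
3 orders of the 4 completed stack ops respect real time; none is legal
one such order, op1, op2, op3, op4, breaks at step 4 where op4 pop() → empty is illegal
one such order, op1, op2, op4, op3, breaks at step 3 where op4 pop() → empty is illegal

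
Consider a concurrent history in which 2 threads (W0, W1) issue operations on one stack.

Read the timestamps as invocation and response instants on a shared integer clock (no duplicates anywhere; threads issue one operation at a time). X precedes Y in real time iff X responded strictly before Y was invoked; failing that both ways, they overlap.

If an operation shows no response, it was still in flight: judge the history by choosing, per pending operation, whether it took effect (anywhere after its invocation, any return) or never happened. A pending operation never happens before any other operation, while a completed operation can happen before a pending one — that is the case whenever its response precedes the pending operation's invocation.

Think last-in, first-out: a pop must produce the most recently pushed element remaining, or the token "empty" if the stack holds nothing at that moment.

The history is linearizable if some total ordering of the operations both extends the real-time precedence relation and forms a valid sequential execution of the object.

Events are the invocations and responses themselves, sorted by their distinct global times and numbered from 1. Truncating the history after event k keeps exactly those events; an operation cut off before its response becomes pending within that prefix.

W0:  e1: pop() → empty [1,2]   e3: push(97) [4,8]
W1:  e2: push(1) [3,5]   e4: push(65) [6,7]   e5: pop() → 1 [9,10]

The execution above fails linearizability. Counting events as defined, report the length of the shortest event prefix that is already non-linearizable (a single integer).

events 1..9 are linearizable, e.g. via e1, e2, e3, e4:
1. e1 pop() → empty, leaving stack <>
2. e2 push(1), leaving stack <1>
3. e3 push(97), leaving stack <1,97>
4. e4 push(65), leaving stack <1,97,65>
include event 10 — e5 responding at 10 — and every candidate order breaks
sample order e1, e2, e3, e4, e5 stalls at step 5 — e5 pop() → 1 has no legal effect
sample order e1, e2, e4, e3, e5 stalls at step 5 — e5 pop() → 1 has no legal effect

10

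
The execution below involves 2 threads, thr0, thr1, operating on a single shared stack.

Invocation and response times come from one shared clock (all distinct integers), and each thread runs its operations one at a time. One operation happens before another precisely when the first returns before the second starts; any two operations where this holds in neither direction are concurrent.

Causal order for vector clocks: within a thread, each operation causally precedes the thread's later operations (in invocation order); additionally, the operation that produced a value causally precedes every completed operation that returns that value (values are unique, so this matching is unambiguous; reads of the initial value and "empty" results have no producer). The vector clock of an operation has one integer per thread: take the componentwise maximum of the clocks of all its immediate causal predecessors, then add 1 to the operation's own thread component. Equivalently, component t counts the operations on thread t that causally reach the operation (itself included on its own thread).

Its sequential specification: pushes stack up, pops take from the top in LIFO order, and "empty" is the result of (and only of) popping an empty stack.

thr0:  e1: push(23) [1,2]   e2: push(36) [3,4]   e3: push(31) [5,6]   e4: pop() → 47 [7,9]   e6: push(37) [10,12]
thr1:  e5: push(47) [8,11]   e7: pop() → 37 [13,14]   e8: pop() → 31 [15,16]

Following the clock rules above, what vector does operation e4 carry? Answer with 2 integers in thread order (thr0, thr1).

VC(e5, invoked at 8): no causal predecessors; +1 on thr1 → (0, 1)
VC(e1, invoked at 1): no causal predecessors; +1 on thr0 → (1, 0)
e2 (invocation 3): componentwise max over VC(e1)=(1, 0), +1 at thr0, giving (2, 0)
e3 (invocation 5): componentwise max over VC(e2)=(2, 0), +1 at thr0, giving (3, 0)
e4 (invocation 7): componentwise max over VC(e3)=(3, 0), VC(e5)=(0, 1), +1 at thr0, giving (4, 1)
e6 (invocation 10): componentwise max over VC(e4)=(4, 1), +1 at thr0, giving (5, 1)
e7 (invocation 13): componentwise max over VC(e5)=(0, 1), VC(e6)=(5, 1), +1 at thr1, giving (5, 2)
e8 (invocation 15): componentwise max over VC(e3)=(3, 0), VC(e7)=(5, 2), +1 at thr1, giving (5, 3)
target: VC(e4) = (4, 1)

(4, 1)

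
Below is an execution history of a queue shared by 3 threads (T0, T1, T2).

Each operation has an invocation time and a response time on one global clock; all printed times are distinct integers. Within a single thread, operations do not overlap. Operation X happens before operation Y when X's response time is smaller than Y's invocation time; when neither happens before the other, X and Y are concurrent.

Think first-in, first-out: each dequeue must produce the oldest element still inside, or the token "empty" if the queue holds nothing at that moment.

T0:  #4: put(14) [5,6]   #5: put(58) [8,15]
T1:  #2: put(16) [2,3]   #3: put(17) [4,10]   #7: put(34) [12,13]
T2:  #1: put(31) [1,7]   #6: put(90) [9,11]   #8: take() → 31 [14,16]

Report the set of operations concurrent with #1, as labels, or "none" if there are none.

#2, #3, #4

#1 spans [1,7]: anything still running between times 1 and 7 counts as concurrent
#2 [2,3]: concurrent
#3 [4,10]: concurrent
#4 [5,6]: concurrent
#5 [8,15]: after
#6 [9,11]: after
#7 [12,13]: after
#8 [14,16]: after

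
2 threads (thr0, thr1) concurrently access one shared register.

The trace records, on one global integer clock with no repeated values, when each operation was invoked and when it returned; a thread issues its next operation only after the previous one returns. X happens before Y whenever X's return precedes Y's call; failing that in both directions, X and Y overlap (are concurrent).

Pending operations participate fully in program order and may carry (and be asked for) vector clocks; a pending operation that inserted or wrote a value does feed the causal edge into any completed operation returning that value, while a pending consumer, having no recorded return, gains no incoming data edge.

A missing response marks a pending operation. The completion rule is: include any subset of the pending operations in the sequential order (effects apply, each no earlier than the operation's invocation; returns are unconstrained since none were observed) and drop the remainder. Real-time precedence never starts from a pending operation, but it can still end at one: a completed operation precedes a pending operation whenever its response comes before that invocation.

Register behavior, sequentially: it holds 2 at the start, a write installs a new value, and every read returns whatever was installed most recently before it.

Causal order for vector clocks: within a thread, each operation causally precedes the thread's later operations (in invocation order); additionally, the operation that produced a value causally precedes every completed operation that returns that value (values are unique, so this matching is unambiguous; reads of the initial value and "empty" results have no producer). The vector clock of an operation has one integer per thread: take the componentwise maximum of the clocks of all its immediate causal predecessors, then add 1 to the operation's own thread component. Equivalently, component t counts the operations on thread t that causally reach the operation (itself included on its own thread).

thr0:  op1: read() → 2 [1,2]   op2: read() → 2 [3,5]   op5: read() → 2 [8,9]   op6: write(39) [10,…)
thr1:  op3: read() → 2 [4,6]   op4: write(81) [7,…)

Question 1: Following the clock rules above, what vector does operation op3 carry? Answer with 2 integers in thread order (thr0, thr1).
no predecessors for op3 (invoked 4): thr1 increments from zero → (0, 1)
no predecessors for op1 (invoked 1): thr0 increments from zero → (1, 0)
VC(op4, invoked at 7): max of VC(op3)=(0, 1), then +1 on thread thr1 → (0, 2)
VC(op2, invoked at 3): max of VC(op1)=(1, 0), then +1 on thread thr0 → (2, 0)
VC(op5, invoked at 8): max of VC(op2)=(2, 0), then +1 on thread thr0 → (3, 0)
VC(op6, invoked at 10): max of VC(op5)=(3, 0), then +1 on thread thr0 → (4, 0)
target: VC(op3) = (0, 1)

(0, 1)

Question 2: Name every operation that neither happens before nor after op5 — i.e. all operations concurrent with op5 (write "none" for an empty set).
concurrent with op5 ([8,9]): every op whose interval crosses 8..9
op1 [1,2]: before
op2 [3,5]: before
op3 [4,6]: before
op4 [7,…): concurrent
op6 [10,…): after

op4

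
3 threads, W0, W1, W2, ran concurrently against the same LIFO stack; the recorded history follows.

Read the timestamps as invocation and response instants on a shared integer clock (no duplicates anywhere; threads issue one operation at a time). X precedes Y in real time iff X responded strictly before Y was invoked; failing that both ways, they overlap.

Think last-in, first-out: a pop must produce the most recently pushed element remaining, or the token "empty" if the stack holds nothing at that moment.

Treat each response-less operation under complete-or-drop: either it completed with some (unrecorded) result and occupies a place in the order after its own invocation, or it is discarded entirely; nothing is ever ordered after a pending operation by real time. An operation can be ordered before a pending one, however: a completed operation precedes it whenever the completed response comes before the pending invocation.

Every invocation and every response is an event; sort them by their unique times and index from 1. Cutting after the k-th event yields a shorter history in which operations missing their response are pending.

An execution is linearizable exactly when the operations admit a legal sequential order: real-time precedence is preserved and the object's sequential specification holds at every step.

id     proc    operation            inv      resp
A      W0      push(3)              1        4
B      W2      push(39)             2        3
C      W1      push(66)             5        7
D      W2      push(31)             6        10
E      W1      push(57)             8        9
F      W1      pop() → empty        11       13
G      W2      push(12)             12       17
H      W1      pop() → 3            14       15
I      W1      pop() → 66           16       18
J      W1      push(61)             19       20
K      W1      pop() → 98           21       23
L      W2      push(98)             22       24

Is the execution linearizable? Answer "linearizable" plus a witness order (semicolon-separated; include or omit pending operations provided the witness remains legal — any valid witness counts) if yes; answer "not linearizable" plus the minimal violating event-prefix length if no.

prefix check: 1..12 passes, 1..13 fails once F's time-13 response joins
checked exhaustively: 6 real-time-consistent orders of 6 completed operations, zero legal LIFO stack replays
including or dropping the 1 pending operation (G) in any combination fails
take A, B, C, D, E, F (pending dropped): step 6 already fails, because F pop() → empty cannot occur there
take A, B, C, E, D, F (pending dropped): step 6 already fails, because F pop() → empty cannot occur there

not linearizable — minimal violating prefix: 13 events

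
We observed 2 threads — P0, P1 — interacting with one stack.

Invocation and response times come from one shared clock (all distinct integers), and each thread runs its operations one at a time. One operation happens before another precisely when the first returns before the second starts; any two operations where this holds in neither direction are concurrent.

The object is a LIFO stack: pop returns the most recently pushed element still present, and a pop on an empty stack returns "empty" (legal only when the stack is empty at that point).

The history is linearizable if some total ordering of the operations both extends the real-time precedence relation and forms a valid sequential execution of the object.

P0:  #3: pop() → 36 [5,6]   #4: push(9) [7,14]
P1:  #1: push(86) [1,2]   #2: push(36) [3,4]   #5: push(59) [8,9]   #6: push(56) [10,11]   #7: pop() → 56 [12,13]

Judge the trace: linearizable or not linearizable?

linearizable

a witness: #1, #2, #3, #4, #5, #6, #7
1. #1 push(86), leaving stack <86>
2. #2 push(36), leaving stack <86,36>
3. #3 pop() → 36, leaving stack <86>
4. #4 push(9), leaving stack <86,9>
5. #5 push(59), leaving stack <86,9,59>
6. #6 push(56), leaving stack <86,9,59,56>
7. #7 pop() → 56, leaving stack <86,9,59>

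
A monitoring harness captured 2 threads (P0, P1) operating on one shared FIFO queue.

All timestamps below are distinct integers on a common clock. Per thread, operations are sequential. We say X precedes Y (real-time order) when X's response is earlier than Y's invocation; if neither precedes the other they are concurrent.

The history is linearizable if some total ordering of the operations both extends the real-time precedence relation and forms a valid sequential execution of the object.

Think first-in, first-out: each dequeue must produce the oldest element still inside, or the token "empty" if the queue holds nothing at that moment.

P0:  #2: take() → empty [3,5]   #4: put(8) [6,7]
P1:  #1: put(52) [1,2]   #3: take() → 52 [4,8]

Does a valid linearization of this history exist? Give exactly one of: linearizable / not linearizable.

a witness: #1, #3, #2, #4
after step 1 (#1 put(52)): queue <52>
after step 2 (#3 take() → 52): queue <>
after step 3 (#2 take() → empty): queue <>
after step 4 (#4 put(8)): queue <8>

linearizable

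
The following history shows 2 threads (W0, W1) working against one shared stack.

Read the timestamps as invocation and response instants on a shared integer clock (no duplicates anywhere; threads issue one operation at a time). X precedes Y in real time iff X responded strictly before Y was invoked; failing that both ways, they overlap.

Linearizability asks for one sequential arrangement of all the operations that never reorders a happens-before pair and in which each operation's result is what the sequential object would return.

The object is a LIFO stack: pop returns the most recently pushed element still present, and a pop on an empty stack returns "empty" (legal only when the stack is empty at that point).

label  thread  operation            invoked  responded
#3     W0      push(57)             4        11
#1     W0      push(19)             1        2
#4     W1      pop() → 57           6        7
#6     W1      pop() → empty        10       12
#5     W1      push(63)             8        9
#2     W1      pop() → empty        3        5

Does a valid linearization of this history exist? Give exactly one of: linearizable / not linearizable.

cut after 4 events: linearizable; cut after 5 events (#2 responds, time 5): not linearizable
exhaustive check: the 2 completed stack ops admit one real-time order; illegal
including or dropping the 1 pending operation (#3) in any combination fails
take #1, #2 (pending dropped): step 2 already fails, because #2 pop() → empty cannot occur there

not linearizable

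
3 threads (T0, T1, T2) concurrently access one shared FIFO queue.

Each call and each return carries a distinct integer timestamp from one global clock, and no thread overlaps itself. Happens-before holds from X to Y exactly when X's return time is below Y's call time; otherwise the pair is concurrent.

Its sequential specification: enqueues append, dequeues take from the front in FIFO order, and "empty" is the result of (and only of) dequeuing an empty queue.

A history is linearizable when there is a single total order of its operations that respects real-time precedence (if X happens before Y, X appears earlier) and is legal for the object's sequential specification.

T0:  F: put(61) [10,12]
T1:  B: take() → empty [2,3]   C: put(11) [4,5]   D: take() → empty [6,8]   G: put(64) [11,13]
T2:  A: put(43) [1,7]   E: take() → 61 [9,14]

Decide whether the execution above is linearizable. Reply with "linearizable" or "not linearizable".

prefix check: 1..7 passes, 1..8 fails once D's time-8 response joins
4 orders of the 4 completed FIFO queue ops respect real time; none is legal
one such order, A, B, C, D, breaks at step 2 where B take() → empty is illegal
one such order, B, A, C, D, breaks at step 4 where D take() → empty is illegal

not linearizable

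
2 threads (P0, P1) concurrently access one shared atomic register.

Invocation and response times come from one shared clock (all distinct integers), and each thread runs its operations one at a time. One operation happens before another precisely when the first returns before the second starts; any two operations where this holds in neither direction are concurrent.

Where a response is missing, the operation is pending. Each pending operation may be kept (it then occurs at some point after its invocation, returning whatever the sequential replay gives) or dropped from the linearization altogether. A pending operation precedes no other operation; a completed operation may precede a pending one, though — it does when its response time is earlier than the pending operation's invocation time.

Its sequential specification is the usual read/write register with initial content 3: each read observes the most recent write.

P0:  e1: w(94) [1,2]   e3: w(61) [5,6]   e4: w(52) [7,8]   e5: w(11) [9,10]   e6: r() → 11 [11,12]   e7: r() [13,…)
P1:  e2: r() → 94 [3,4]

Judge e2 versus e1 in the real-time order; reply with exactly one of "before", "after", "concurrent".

e2 spans [3,4], e1 spans [1,2]
resp(e1)=2 < inv(e2)=3

after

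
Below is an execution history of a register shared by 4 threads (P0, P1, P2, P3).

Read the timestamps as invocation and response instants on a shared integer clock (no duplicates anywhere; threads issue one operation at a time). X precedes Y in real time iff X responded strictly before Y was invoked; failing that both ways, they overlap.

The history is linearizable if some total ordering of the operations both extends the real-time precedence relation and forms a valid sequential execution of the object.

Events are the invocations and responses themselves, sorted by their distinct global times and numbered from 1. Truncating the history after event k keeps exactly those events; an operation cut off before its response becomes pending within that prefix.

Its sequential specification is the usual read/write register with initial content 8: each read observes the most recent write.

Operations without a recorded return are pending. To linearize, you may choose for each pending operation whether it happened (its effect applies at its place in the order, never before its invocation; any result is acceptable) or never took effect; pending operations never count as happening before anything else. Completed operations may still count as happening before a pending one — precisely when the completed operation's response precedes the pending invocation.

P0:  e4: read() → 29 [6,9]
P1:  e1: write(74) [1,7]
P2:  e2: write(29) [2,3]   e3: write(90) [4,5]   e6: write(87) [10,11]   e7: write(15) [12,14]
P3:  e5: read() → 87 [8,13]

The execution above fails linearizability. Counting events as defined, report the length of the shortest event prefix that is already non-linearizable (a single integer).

9

a valid linearization of events 1..8 exists, for instance e1, e2, e3:
after step 1 (e1 write(74)): value 74
after step 2 (e2 write(29)): value 29
after step 3 (e3 write(90)): value 90
adding event 9 (e4 responds at 9) leaves no legal real-time order
include/drop combinations of the 1 pending operation (e5) were all tried; none helps
e.g. e1, e2, e3, e4 (pending dropped): illegal at step 4, since e4 read() → 29 cannot apply there
e.g. e2, e1, e3, e4 (pending dropped): illegal at step 4, since e4 read() → 29 cannot apply there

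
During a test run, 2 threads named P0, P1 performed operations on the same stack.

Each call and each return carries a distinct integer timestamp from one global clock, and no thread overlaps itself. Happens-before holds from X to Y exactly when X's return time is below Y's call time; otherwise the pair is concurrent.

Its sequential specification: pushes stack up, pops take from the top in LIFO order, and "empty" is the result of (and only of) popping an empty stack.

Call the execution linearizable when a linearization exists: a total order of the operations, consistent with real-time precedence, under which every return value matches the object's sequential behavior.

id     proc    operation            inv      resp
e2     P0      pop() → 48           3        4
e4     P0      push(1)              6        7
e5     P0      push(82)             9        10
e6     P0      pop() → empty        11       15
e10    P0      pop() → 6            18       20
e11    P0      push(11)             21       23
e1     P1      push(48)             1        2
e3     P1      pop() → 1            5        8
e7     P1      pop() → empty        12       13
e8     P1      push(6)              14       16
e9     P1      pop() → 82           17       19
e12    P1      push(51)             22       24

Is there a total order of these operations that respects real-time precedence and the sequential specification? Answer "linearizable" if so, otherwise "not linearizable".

not linearizable

already the first 15 events (up to e6's response at time 15) admit no linearization; the first 14 still do
7 completed operations, 4 real-time-consistent orders — every stack replay fails
completion choices over the 1 pending operation (e8) were checked; none helps
for example e1, e2, e3, e4, e5, e6, e7 (pending dropped) fails at step 3: e3 pop() → 1 is not legal there
for example e1, e2, e3, e4, e5, e7, e6 (pending dropped) fails at step 3: e3 pop() → 1 is not legal there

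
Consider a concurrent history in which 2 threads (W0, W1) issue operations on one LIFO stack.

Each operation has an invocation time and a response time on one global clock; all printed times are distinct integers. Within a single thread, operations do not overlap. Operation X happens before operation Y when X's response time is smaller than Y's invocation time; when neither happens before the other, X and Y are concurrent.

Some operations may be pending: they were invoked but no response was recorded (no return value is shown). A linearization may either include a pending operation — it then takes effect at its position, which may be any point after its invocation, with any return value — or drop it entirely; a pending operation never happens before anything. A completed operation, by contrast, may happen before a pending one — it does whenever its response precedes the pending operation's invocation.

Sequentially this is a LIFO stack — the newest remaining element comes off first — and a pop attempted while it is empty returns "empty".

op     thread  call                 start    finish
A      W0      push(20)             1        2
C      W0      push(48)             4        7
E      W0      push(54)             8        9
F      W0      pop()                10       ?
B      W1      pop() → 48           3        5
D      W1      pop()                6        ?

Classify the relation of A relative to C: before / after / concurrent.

A spans [1,2], C spans [4,7]
resp(A)=2 < inv(C)=4

before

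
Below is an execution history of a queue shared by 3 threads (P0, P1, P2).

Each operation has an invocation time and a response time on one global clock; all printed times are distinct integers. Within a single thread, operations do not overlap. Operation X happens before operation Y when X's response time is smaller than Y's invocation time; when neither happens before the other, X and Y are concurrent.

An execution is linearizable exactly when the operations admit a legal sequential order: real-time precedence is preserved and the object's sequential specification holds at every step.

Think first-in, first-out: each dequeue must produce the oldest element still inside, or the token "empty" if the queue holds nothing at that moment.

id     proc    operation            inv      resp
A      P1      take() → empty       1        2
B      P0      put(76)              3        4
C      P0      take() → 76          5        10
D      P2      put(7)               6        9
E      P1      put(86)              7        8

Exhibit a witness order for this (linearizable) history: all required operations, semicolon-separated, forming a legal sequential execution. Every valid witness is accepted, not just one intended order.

A; B; C; D; E

step 1: A take() → empty — queue <>
step 2: B put(76) — queue <76>
step 3: C take() → 76 — queue <>
step 4: D put(7) — queue <7>
step 5: E put(86) — queue <7,86>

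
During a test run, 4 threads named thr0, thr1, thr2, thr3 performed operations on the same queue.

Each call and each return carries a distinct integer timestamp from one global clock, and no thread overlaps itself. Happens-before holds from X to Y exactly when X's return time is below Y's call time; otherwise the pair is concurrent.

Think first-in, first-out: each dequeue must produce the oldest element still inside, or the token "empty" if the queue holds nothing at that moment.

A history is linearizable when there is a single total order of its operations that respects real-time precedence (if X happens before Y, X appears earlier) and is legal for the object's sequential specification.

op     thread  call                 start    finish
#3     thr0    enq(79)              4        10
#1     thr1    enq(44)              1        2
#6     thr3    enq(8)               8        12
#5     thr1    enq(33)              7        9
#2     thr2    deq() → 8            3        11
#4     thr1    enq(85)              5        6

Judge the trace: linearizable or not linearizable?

not linearizable

events 1..10 are fine; event 11 — the response of #2 at time 11 — makes the prefix non-linearizable
all 12 real-time-respecting orders fail — 5 completed queue operations, no legal replay
including or dropping the 1 pending operation (#6) in any combination fails
take #1, #2, #3, #4, #5 (pending dropped): step 2 already fails, because #2 deq() → 8 cannot occur there
take #1, #2, #4, #3, #5 (pending dropped): step 2 already fails, because #2 deq() → 8 cannot occur there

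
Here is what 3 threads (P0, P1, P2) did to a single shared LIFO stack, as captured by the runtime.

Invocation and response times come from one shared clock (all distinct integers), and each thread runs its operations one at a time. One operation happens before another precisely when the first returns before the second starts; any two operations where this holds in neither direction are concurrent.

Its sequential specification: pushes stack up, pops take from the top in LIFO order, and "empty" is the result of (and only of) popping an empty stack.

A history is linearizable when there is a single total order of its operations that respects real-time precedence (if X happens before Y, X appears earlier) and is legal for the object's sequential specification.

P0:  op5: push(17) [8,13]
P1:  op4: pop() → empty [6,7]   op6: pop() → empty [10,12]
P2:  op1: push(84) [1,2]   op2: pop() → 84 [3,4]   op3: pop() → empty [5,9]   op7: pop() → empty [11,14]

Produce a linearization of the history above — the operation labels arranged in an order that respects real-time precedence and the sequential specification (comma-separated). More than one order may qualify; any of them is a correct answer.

op1, op2, op3, op4, op6, op7, op5

after step 1 (op1 push(84)): stack <84>
after step 2 (op2 pop() → 84): stack <>
after step 3 (op3 pop() → empty): stack <>
after step 4 (op4 pop() → empty): stack <>
after step 5 (op6 pop() → empty): stack <>
after step 6 (op7 pop() → empty): stack <>
after step 7 (op5 push(17)): stack <17>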